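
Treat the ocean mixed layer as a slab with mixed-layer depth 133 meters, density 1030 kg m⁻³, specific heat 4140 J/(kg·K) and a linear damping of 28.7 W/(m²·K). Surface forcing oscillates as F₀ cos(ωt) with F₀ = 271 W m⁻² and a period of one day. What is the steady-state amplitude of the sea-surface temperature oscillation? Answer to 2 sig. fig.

0.0066 K

Areal heat capacity C = ρ c_p D = 1030 × 4140 × 133 = 5.67×10^8 J/(m^2 K).
Angular frequency ω = 2π / T = 2π / 86400 s = 7.27×10^-5 s⁻¹.
√((Cω)² + λ²) = √((41200)² + 28.7²) = 41200 W/(m²·K).
Amplitude A = F₀ / √((Cω)²+λ²) = 271 / 41200 = 0.00657 K.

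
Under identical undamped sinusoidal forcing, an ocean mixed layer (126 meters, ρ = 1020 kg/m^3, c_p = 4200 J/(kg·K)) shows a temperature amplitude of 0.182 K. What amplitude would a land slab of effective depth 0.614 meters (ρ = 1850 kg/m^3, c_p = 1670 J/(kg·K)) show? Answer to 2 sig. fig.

52 K

C_ocean = 5.40×10^8 J/(m²·K); C_land = 1.90×10^6 J/(m²·K).
A ∝ 1/C ⇒ A_land = A_ocean × C_ocean/C_land = 0.182 × 285 = 51.8 K.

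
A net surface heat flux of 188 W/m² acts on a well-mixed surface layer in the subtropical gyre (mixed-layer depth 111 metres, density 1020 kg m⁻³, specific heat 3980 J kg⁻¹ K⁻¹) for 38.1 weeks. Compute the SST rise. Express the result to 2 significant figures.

9.6 K

Areal heat capacity C = ρ c_p D = 1020 × 3980 × 111 = 4.51×10^8 J/(m^2 K).
Net heat input Q = F Δt = 188 × (38.1 weeks × 6.048×10^5 s/week) = 4.33×10^9 J/m².
ΔT = Q / C = 4.33×10^9 / 4.51×10^8 = 9.61 K.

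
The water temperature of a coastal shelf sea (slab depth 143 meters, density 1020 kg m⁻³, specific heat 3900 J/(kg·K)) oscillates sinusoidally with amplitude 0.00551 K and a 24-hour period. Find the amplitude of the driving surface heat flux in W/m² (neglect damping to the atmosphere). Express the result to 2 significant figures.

230

Areal heat capacity C = ρ c_p D = 1020 × 3900 × 143 = 5.69×10^8 J m⁻² K⁻¹.
ω = 2π / 86400 s = 7.27×10^-5 s⁻¹.
Cω = 5.69×10^8 × 7.27×10^-5 = 41400 W/(m²·K).
F₀ = A × Cω = 0.00551 × 41400 = 228 W/m².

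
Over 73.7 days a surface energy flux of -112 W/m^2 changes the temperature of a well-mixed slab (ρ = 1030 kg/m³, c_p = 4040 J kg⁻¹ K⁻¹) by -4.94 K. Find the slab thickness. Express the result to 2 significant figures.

Heat input Q = F Δt = -112 × 6.37×10^6 s = -7.13×10^8 J/m².
Required areal heat capacity C = Q / ΔT = 1.44×10^8 J/(m²·K).
Depth D = C / (ρ c_p) = 1.44×10^8 / (1030 × 4040) = 34.7 m.

35 m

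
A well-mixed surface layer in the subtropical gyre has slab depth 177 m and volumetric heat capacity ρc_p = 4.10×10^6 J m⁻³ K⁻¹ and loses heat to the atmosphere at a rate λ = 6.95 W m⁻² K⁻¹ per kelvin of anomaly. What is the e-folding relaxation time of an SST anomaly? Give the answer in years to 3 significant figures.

Areal heat capacity C = ρc_p × D = 4.10×10^6 × 177 = 7.26×10^8 J/(m²·K).
Relaxation time τ = C / λ = 7.26×10^8 / 6.95 = 1.04×10^8 s.
In years: 1.04×10^8 s / (3.156×10^7 s/year) = 3.31 years.

3.31 years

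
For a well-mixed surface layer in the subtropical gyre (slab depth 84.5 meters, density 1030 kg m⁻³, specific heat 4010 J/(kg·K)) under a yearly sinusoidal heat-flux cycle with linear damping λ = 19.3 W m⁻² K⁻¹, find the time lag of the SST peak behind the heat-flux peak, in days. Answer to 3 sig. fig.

75.5 days

Areal heat capacity C = ρ c_p D = 1030 × 4010 × 84.5 = 3.49×10^8 J m⁻² K⁻¹.
ω = 2π / 3.15×10^7 s = 1.99×10^-7 s⁻¹.
Phase lag φ = arctan(Cω/λ) = arctan(69.5/19.3) = 1.30 rad.
Time lag = φ / ω = 1.30 / 1.99×10^-7 = 6.53×10^6 s = 75.5 days.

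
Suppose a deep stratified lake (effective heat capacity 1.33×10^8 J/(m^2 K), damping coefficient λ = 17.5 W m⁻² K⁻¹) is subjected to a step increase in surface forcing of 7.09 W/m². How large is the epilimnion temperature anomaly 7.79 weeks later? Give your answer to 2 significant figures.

0.19 K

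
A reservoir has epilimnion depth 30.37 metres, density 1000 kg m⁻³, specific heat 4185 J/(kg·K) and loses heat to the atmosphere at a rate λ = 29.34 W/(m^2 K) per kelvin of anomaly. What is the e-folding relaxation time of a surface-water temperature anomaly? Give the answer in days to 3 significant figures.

50.1 days

Areal heat capacity C = ρ c_p D = 1000 × 4185 × 30.37 = 1.27×10^8 J/(m²·K).
Relaxation time τ = C / λ = 1.27×10^8 / 29.34 = 4.33×10^6 s.
In days: 4.33×10^6 s / (86400 s/day) = 50.1 days.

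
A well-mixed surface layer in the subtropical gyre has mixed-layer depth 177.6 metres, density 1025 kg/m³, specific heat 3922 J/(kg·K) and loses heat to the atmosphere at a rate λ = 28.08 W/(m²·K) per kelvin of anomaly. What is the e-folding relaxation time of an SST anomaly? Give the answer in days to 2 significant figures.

290 days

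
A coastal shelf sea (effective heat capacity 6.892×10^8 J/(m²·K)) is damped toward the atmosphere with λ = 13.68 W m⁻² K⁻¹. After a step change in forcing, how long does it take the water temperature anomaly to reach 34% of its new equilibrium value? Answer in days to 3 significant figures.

242 days

Areal heat capacity C = 6.892×10^8 J/(m²·K) (given).
τ = C / λ = 6.89×10^8 / 13.68 = 5.04×10^7 s.
Fraction reached: 1 − e^(−t/τ) = 0.34 ⇒ t = −τ ln(1 − 0.34) = τ × 0.416.
t = 2.09×10^7 s = 242 days.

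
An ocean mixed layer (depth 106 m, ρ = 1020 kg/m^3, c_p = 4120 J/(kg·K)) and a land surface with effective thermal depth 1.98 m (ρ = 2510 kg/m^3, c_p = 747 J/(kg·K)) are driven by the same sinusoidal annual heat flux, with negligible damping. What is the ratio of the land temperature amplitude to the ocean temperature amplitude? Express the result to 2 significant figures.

120

C_ocean = 1020 × 4120 × 106 = 4.45×10^8 J/(m²·K).
C_land = 2510 × 747 × 1.98 = 3.71×10^6 J/(m²·K).
Undamped amplitude ∝ 1/C, so A_land/A_ocean = C_ocean/C_land = 120.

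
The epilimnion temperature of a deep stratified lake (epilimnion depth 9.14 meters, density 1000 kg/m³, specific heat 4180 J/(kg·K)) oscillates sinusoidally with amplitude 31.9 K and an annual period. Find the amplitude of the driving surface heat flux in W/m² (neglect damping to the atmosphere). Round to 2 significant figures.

240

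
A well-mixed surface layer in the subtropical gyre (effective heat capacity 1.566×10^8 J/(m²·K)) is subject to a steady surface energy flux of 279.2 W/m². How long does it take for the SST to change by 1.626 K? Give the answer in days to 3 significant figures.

Areal heat capacity C = 1.566×10^8 J/(m²·K) (given).
Time required: Δt = C ΔT / F = 1.57×10^8 × 1.626 / 279.2 = 9.12×10^5 s.
In days: 9.12×10^5 s / (86400 s/day) = 10.6 days.

10.6 days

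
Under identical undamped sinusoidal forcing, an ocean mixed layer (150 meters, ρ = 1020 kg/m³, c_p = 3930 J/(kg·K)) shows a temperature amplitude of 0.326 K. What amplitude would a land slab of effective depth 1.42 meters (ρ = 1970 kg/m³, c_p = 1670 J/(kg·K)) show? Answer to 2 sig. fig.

C_ocean = 6.01×10^8 J/(m²·K); C_land = 4.67×10^6 J/(m²·K).
A ∝ 1/C ⇒ A_land = A_ocean × C_ocean/C_land = 0.326 × 129 = 42.0 K.

42 K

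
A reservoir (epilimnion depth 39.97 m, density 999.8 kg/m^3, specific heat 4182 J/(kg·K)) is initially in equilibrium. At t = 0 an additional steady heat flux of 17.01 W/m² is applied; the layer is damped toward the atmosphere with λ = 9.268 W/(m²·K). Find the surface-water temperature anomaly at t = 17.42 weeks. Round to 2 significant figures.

Areal heat capacity C = ρ c_p D = 999.8 × 4182 × 39.97 = 1.67×10^8 J/(m^2 K).
τ = C / λ = 1.67×10^8 / 9.268 = 1.80×10^7 s.
Equilibrium anomaly ΔT_eq = F / λ = 17.01 / 9.268 = 1.84 K.
t = 17.42 weeks = 1.05×10^7 s, so t/τ = 0.584.
ΔT(t) = ΔT_eq (1 − e^(−t/τ)) = 1.84 × (1 − e^−0.584) = 0.812 K.

0.81 K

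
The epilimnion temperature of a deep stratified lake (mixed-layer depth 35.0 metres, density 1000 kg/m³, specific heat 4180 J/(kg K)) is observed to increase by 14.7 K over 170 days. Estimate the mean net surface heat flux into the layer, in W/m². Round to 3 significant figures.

Areal heat capacity C = ρ c_p D = 1000 × 4180 × 35.0 = 1.46×10^8 J m⁻² K⁻¹.
Required heat per unit area: Q = C ΔT = 1.46×10^8 × 14.7 = 2.15×10^9 J/m².
Flux F = Q / Δt = 2.15×10^9 / 1.47×10^7 s = 146 W/m².

146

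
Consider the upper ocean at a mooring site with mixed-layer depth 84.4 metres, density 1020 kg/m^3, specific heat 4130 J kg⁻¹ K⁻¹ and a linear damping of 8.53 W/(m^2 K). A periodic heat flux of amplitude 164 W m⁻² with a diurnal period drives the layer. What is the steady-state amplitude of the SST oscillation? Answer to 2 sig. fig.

0.0063 K

Areal heat capacity C = ρ c_p D = 1020 × 4130 × 84.4 = 3.56×10^8 J/(m²·K).
Angular frequency ω = 2π / T = 2π / 86400 s = 7.27×10^-5 s⁻¹.
√((Cω)² + λ²) = √((25900)² + 8.53²) = 25900 W/(m²·K).
Amplitude A = F₀ / √((Cω)²+λ²) = 164 / 25900 = 0.00634 K.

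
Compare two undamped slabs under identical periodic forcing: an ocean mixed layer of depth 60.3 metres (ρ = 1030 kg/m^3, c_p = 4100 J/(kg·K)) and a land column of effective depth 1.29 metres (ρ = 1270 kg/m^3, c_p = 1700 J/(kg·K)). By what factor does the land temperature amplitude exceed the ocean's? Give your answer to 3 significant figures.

91.4

C_ocean = 1030 × 4100 × 60.3 = 2.55×10^8 J/(m²·K).
C_land = 1270 × 1700 × 1.29 = 2.79×10^6 J/(m²·K).
Undamped amplitude ∝ 1/C, so A_land/A_ocean = C_ocean/C_land = 91.4.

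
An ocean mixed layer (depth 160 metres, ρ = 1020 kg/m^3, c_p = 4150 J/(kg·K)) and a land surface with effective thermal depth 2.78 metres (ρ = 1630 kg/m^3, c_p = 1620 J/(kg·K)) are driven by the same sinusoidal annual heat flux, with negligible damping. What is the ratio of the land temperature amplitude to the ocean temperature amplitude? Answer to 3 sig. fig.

C_ocean = 1020 × 4150 × 160 = 6.77×10^8 J/(m²·K).
C_land = 1630 × 1620 × 2.78 = 7.34×10^6 J/(m²·K).
Undamped amplitude ∝ 1/C, so A_land/A_ocean = C_ocean/C_land = 92.3.

92.3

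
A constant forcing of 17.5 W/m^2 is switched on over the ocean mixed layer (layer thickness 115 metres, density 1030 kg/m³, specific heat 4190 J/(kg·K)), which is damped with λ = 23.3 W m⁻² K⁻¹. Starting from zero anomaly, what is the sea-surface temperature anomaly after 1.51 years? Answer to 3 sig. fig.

Areal heat capacity C = ρ c_p D = 1030 × 4190 × 115 = 4.96×10^8 J/(m²·K).
τ = C / λ = 4.96×10^8 / 23.3 = 2.13×10^7 s.
Equilibrium anomaly ΔT_eq = F / λ = 17.5 / 23.3 = 0.751 K.
t = 1.51 years = 4.77×10^7 s, so t/τ = 2.24.
ΔT(t) = ΔT_eq (1 − e^(−t/τ)) = 0.751 × (1 − e^−2.24) = 0.671 K.

0.671 K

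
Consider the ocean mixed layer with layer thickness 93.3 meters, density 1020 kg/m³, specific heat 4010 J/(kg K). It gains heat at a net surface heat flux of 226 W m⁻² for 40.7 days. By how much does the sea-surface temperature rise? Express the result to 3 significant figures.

Areal heat capacity C = ρ c_p D = 1020 × 4010 × 93.3 = 3.82×10^8 J/(m²·K).
Net heat input Q = F Δt = 226 × (40.7 days × 86400 s/day) = 7.95×10^8 J/m².
ΔT = Q / C = 7.95×10^8 / 3.82×10^8 = 2.08 K.

2.08 K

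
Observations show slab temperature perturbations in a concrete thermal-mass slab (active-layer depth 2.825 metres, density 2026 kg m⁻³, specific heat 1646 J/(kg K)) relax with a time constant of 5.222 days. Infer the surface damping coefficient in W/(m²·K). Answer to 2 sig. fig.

Areal heat capacity C = ρ c_p D = 2026 × 1646 × 2.825 = 9.42×10^6 J m⁻² K⁻¹.
τ = 5.222 days = 4.51×10^5 s.
λ = C / τ = 9.42×10^6 / 4.51×10^5 = 20.9 W/(m²·K).

21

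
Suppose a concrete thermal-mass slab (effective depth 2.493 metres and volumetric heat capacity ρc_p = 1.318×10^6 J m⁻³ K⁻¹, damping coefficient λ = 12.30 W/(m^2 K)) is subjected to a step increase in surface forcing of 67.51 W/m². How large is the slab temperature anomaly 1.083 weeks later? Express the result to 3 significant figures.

Areal heat capacity C = ρc_p × D = 1.318×10^6 × 2.493 = 3.29×10^6 J/(m²·K).
τ = C / λ = 3.29×10^6 / 12.30 = 2.67×10^5 s.
Equilibrium anomaly ΔT_eq = F / λ = 67.51 / 12.30 = 5.49 K.
t = 1.083 weeks = 6.55×10^5 s, so t/τ = 2.45.
ΔT(t) = ΔT_eq (1 − e^(−t/τ)) = 5.49 × (1 − e^−2.45) = 5.02 K.

5.02 K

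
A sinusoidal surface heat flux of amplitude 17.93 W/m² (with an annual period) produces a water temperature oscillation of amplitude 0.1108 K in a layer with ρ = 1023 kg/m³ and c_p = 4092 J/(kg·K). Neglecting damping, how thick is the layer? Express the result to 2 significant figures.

190 m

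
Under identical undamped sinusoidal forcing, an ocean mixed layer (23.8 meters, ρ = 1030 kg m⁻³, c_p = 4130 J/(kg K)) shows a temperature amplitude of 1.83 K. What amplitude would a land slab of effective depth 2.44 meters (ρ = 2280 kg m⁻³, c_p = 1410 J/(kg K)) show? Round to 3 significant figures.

23.6 K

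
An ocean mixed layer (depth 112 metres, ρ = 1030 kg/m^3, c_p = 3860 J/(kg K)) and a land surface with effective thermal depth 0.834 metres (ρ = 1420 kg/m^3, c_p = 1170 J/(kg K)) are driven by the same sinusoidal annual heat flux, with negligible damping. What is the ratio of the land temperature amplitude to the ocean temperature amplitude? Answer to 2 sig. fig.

320

C_ocean = 1030 × 3860 × 112 = 4.45×10^8 J/(m²·K).
C_land = 1420 × 1170 × 0.834 = 1.39×10^6 J/(m²·K).
Undamped amplitude ∝ 1/C, so A_land/A_ocean = C_ocean/C_land = 321.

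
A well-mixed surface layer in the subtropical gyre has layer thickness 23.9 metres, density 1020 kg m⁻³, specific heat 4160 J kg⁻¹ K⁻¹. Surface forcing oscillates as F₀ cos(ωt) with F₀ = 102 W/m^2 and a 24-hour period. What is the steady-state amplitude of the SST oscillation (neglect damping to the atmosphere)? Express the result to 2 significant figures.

0.014 K

Areal heat capacity C = ρ c_p D = 1020 × 4160 × 23.9 = 1.01×10^8 J/(m^2 K).
Angular frequency ω = 2π / T = 2π / 86400 s = 7.27×10^-5 s⁻¹.
Cω = 1.01×10^8 × 7.27×10^-5 = 7370 W/(m²·K).
Amplitude A = F₀ / (Cω) = 102 / 7370 = 0.0138 K.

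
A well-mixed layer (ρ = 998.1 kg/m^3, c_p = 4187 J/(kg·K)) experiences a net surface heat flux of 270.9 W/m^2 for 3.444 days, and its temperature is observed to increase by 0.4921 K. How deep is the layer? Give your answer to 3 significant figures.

Heat input Q = F Δt = 270.9 × 2.98×10^5 s = 8.06×10^7 J/m².
Required areal heat capacity C = Q / ΔT = 1.64×10^8 J/(m²·K).
Depth D = C / (ρ c_p) = 1.64×10^8 / (998.1 × 4187) = 39.2 m.

39.2 m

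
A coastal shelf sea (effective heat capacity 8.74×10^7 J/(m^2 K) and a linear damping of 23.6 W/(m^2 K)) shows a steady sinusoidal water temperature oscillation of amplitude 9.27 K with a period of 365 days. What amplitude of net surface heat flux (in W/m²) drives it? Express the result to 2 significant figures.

270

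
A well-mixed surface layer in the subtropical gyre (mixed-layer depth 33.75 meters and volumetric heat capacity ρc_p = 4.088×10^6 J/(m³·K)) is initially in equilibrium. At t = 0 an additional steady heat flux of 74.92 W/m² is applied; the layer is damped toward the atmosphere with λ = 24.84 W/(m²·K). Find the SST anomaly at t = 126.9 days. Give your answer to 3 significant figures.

2.60 K

Areal heat capacity C = ρc_p × D = 4.088×10^6 × 33.75 = 1.38×10^8 J/(m²·K).
τ = C / λ = 1.38×10^8 / 24.84 = 5.55×10^6 s.
Equilibrium anomaly ΔT_eq = F / λ = 74.92 / 24.84 = 3.02 K.
t = 126.9 days = 1.10×10^7 s, so t/τ = 1.97.
ΔT(t) = ΔT_eq (1 − e^(−t/τ)) = 3.02 × (1 − e^−1.97) = 2.60 K.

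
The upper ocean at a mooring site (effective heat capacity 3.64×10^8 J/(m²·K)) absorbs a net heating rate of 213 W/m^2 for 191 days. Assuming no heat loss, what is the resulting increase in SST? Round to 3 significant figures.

9.66 K

Areal heat capacity C = 3.64×10^8 J/(m²·K) (given).
Net heat input Q = F Δt = 213 × (191 days × 86400 s/day) = 3.52×10^9 J/m².
ΔT = Q / C = 3.52×10^9 / 3.64×10^8 = 9.66 K.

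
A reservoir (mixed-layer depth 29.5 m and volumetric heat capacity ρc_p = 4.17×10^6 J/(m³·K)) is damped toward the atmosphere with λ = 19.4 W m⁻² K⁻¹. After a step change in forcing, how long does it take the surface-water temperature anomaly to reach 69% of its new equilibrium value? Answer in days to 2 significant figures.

86 days

Areal heat capacity C = ρc_p × D = 4.17×10^6 × 29.5 = 1.23×10^8 J/(m²·K).
τ = C / λ = 1.23×10^8 / 19.4 = 6.34×10^6 s.
Fraction reached: 1 − e^(−t/τ) = 0.69 ⇒ t = −τ ln(1 − 0.69) = τ × 1.17.
t = 7.43×10^6 s = 86.0 days.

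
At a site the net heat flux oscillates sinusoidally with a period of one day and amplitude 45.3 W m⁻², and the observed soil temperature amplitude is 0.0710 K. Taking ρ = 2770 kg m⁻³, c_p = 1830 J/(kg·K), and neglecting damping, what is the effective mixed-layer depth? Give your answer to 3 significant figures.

1.73 m

ω = 2π / 86400 s = 7.27×10^-5 s⁻¹.
Required C = F₀ / (A ω) = 45.3 / (0.0710 × 7.27×10^-5) = 8.77×10^6 J/(m²·K).
D = C / (ρ c_p) = 8.77×10^6 / (2770 × 1830) = 1.73 m.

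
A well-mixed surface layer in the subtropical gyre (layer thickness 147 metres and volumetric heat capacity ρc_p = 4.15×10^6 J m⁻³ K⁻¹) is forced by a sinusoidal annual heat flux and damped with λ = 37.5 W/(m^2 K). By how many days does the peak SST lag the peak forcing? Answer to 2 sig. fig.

Areal heat capacity C = ρc_p × D = 4.15×10^6 × 147 = 6.10×10^8 J/(m^2 K).
ω = 2π / 3.15×10^7 s = 1.99×10^-7 s⁻¹.
Phase lag φ = arctan(Cω/λ) = arctan(122/37.5) = 1.27 rad.
Time lag = φ / ω = 1.27 / 1.99×10^-7 = 6.38×10^6 s = 73.9 days.

74 days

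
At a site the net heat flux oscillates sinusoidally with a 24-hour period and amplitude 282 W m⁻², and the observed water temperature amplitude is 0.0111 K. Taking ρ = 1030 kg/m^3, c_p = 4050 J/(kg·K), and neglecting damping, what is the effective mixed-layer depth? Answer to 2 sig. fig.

ω = 2π / 86400 s = 7.27×10^-5 s⁻¹.
Required C = F₀ / (A ω) = 282 / (0.0111 × 7.27×10^-5) = 3.49×10^8 J/(m²·K).
D = C / (ρ c_p) = 3.49×10^8 / (1030 × 4050) = 83.7 m.

84 m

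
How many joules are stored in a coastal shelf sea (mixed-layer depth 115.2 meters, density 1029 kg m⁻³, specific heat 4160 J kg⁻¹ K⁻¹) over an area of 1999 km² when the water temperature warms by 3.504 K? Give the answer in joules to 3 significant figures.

Areal heat capacity C = ρ c_p D = 1029 × 4160 × 115.2 = 4.93×10^8 J m⁻² K⁻¹.
Heat per unit area: q = C ΔT = 4.93×10^8 × 3.504 = 1.73×10^9 J/m².
Total heat: Q = q × A = 1.73×10^9 × (1999 × 10⁶ m²) = 3.45×10^18 J.

3.45×10^18 J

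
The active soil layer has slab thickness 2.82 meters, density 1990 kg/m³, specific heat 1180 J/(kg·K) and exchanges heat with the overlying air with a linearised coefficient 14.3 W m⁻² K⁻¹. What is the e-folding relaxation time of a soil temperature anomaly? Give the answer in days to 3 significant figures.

5.36 days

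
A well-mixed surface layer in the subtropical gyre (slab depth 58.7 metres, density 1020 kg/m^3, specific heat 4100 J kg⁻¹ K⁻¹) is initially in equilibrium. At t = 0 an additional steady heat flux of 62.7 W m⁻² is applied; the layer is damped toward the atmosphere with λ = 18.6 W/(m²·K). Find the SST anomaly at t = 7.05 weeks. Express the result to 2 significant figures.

Areal heat capacity C = ρ c_p D = 1020 × 4100 × 58.7 = 2.45×10^8 J/(m²·K).
τ = C / λ = 2.45×10^8 / 18.6 = 1.32×10^7 s.
Equilibrium anomaly ΔT_eq = F / λ = 62.7 / 18.6 = 3.37 K.
t = 7.05 weeks = 4.26×10^6 s, so t/τ = 0.323.
ΔT(t) = ΔT_eq (1 − e^(−t/τ)) = 3.37 × (1 − e^−0.323) = 0.931 K.

0.93 K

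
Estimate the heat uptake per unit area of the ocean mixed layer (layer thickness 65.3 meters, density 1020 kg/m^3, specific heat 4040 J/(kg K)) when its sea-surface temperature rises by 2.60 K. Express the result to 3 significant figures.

Areal heat capacity C = ρ c_p D = 1020 × 4040 × 65.3 = 2.69×10^8 J/(m^2 K).
ΔQ = C ΔT = 2.69×10^8 × 2.60 = 7.00×10^8 J/m².

7.00×10^8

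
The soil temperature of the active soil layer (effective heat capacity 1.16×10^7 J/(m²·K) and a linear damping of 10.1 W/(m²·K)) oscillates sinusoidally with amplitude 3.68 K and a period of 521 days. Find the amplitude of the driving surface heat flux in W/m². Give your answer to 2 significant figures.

Areal heat capacity C = 1.16×10^7 J/(m²·K) (given).
ω = 2π / 4.50×10^7 s = 1.40×10^-7 s⁻¹.
√((Cω)² + λ²) = √((1.62)² + 10.1²) = 10.2 W/(m²·K).
F₀ = A × √((Cω)²+λ²) = 3.68 × 10.2 = 37.6 W/m².

38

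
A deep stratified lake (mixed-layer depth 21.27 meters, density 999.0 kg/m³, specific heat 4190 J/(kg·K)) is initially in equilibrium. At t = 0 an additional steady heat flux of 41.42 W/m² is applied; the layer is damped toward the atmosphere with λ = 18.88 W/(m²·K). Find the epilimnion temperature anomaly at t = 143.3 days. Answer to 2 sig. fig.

Areal heat capacity C = ρ c_p D = 999.0 × 4190 × 21.27 = 8.90×10^7 J/(m^2 K).
τ = C / λ = 8.90×10^7 / 18.88 = 4.72×10^6 s.
Equilibrium anomaly ΔT_eq = F / λ = 41.42 / 18.88 = 2.19 K.
t = 143.3 days = 1.24×10^7 s, so t/τ = 2.63.
ΔT(t) = ΔT_eq (1 − e^(−t/τ)) = 2.19 × (1 − e^−2.63) = 2.04 K.

2.0 K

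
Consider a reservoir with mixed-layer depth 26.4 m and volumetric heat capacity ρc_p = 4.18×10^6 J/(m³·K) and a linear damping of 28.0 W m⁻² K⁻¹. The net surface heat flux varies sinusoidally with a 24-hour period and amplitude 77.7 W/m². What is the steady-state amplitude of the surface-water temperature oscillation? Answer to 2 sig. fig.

Areal heat capacity C = ρc_p × D = 4.18×10^6 × 26.4 = 1.10×10^8 J m⁻² K⁻¹.
Angular frequency ω = 2π / T = 2π / 86400 s = 7.27×10^-5 s⁻¹.
√((Cω)² + λ²) = √((8030)² + 28.0²) = 8030 W/(m²·K).
Amplitude A = F₀ / √((Cω)²+λ²) = 77.7 / 8030 = 0.00968 K.

0.0097 K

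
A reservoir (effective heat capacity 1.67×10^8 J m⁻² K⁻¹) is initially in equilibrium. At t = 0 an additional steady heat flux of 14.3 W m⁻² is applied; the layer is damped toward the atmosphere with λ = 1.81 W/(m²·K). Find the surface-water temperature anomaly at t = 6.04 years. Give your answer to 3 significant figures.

6.90 K

Areal heat capacity C = 1.67×10^8 J m⁻² K⁻¹ (given).
τ = C / λ = 1.67×10^8 / 1.81 = 9.23×10^7 s.
Equilibrium anomaly ΔT_eq = F / λ = 14.3 / 1.81 = 7.90 K.
t = 6.04 years = 1.91×10^8 s, so t/τ = 2.07.
ΔT(t) = ΔT_eq (1 − e^(−t/τ)) = 7.90 × (1 − e^−2.07) = 6.90 K.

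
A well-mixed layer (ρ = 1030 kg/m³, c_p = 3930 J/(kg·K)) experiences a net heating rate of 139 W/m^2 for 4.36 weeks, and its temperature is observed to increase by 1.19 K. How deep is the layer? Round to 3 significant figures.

Heat input Q = F Δt = 139 × 2.64×10^6 s = 3.67×10^8 J/m².
Required areal heat capacity C = Q / ΔT = 3.08×10^8 J/(m²·K).
Depth D = C / (ρ c_p) = 3.08×10^8 / (1030 × 3930) = 76.1 m.

76.1 m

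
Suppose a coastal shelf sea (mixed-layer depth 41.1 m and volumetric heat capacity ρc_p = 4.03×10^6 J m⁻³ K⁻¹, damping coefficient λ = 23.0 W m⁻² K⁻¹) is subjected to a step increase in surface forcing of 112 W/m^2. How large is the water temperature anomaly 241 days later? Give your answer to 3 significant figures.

4.60 K

Areal heat capacity C = ρc_p × D = 4.03×10^6 × 41.1 = 1.66×10^8 J/(m²·K).
τ = C / λ = 1.66×10^8 / 23.0 = 7.20×10^6 s.
Equilibrium anomaly ΔT_eq = F / λ = 112 / 23.0 = 4.87 K.
t = 241 days = 2.08×10^7 s, so t/τ = 2.89.
ΔT(t) = ΔT_eq (1 − e^(−t/τ)) = 4.87 × (1 − e^−2.89) = 4.60 K.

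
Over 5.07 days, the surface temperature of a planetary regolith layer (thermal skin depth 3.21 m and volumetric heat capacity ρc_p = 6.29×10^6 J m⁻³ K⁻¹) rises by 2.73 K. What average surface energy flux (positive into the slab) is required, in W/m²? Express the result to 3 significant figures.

126

Areal heat capacity C = ρc_p × D = 6.29×10^6 × 3.21 = 2.02×10^7 J/(m^2 K).
Required heat per unit area: Q = C ΔT = 2.02×10^7 × 2.73 = 5.51×10^7 J/m².
Flux F = Q / Δt = 5.51×10^7 / 4.38×10^5 s = 126 W/m².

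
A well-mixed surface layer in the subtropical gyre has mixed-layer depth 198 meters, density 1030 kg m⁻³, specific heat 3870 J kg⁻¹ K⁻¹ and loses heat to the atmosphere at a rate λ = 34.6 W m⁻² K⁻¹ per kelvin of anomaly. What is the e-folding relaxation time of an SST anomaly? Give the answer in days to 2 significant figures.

260 days

Areal heat capacity C = ρ c_p D = 1030 × 3870 × 198 = 7.89×10^8 J/(m^2 K).
Relaxation time τ = C / λ = 7.89×10^8 / 34.6 = 2.28×10^7 s.
In days: 2.28×10^7 s / (86400 s/day) = 264 days.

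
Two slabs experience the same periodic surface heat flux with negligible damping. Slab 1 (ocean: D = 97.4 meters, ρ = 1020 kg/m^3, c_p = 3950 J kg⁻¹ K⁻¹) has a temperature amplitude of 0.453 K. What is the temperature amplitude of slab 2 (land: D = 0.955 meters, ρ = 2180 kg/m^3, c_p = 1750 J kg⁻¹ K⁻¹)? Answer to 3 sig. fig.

C_ocean = 3.92×10^8 J/(m²·K); C_land = 3.64×10^6 J/(m²·K).
A ∝ 1/C ⇒ A_land = A_ocean × C_ocean/C_land = 0.453 × 108 = 48.8 K.

48.8 K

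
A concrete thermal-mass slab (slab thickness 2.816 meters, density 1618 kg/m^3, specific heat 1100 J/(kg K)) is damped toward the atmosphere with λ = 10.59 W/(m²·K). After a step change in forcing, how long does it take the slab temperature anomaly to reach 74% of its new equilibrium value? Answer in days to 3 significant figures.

Areal heat capacity C = ρ c_p D = 1618 × 1100 × 2.816 = 5.01×10^6 J/(m²·K).
τ = C / λ = 5.01×10^6 / 10.59 = 4.73×10^5 s.
Fraction reached: 1 − e^(−t/τ) = 0.74 ⇒ t = −τ ln(1 − 0.74) = τ × 1.35.
t = 6.38×10^5 s = 7.38 days.

7.38 days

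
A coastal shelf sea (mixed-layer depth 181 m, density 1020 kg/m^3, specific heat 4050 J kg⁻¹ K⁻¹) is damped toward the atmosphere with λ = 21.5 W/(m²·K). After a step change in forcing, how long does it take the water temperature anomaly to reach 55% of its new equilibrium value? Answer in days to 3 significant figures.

321 days

Areal heat capacity C = ρ c_p D = 1020 × 4050 × 181 = 7.48×10^8 J/(m^2 K).
τ = C / λ = 7.48×10^8 / 21.5 = 3.48×10^7 s.
Fraction reached: 1 − e^(−t/τ) = 0.55 ⇒ t = −τ ln(1 − 0.55) = τ × 0.799.
t = 2.78×10^7 s = 321 days.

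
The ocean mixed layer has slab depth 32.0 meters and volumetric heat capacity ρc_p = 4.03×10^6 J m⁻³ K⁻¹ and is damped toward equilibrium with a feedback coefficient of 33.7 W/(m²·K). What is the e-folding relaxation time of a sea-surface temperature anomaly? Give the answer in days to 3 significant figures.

44.3 days

Areal heat capacity C = ρc_p × D = 4.03×10^6 × 32.0 = 1.29×10^8 J m⁻² K⁻¹.
Relaxation time τ = C / λ = 1.29×10^8 / 33.7 = 3.83×10^6 s.
In days: 3.83×10^6 s / (86400 s/day) = 44.3 days.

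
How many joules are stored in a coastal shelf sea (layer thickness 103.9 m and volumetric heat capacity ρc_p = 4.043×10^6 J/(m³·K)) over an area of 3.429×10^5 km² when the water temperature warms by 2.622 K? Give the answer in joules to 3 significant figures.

Areal heat capacity C = ρc_p × D = 4.043×10^6 × 103.9 = 4.20×10^8 J/(m^2 K).
Heat per unit area: q = C ΔT = 4.20×10^8 × 2.622 = 1.10×10^9 J/m².
Total heat: Q = q × A = 1.10×10^9 × (3.429×10^5 × 10⁶ m²) = 3.78×10^20 J.

3.78×10^20 J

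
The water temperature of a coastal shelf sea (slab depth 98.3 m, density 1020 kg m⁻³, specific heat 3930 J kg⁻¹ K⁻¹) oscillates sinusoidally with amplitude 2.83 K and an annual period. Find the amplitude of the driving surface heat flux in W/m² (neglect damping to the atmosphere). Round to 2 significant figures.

220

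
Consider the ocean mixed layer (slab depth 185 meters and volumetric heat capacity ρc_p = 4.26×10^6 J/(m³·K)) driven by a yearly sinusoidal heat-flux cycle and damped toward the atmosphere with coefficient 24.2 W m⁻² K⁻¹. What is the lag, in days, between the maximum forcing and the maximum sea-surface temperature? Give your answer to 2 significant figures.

Areal heat capacity C = ρc_p × D = 4.26×10^6 × 185 = 7.88×10^8 J/(m^2 K).
ω = 2π / 3.15×10^7 s = 1.99×10^-7 s⁻¹.
Phase lag φ = arctan(Cω/λ) = arctan(157/24.2) = 1.42 rad.
Time lag = φ / ω = 1.42 / 1.99×10^-7 = 7.12×10^6 s = 82.4 days.

82 days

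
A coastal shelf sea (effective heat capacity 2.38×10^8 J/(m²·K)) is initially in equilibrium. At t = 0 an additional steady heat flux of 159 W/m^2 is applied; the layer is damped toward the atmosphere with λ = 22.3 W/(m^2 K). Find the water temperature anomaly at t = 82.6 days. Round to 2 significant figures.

3.5 K

Areal heat capacity C = 2.38×10^8 J/(m²·K) (given).
τ = C / λ = 2.38×10^8 / 22.3 = 1.07×10^7 s.
Equilibrium anomaly ΔT_eq = F / λ = 159 / 22.3 = 7.13 K.
t = 82.6 days = 7.14×10^6 s, so t/τ = 0.669.
ΔT(t) = ΔT_eq (1 − e^(−t/τ)) = 7.13 × (1 − e^−0.669) = 3.48 K.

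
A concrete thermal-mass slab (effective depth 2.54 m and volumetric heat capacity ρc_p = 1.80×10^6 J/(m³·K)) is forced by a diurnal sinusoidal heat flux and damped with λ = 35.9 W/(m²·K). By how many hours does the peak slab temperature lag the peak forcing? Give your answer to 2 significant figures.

Areal heat capacity C = ρc_p × D = 1.80×10^6 × 2.54 = 4.57×10^6 J m⁻² K⁻¹.
ω = 2π / 86400 s = 7.27×10^-5 s⁻¹.
Phase lag φ = arctan(Cω/λ) = arctan(332/35.9) = 1.46 rad.
Time lag = φ / ω = 1.46 / 7.27×10^-5 = 20100 s = 5.59 hours.

5.6 hours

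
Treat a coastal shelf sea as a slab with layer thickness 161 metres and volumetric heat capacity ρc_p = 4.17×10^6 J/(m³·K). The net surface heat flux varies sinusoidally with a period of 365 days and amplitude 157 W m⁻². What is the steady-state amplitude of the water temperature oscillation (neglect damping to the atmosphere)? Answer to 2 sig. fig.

1.2 K

Areal heat capacity C = ρc_p × D = 4.17×10^6 × 161 = 6.71×10^8 J/(m²·K).
Angular frequency ω = 2π / T = 2π / 3.15×10^7 s = 1.99×10^-7 s⁻¹.
Cω = 6.71×10^8 × 1.99×10^-7 = 134 W/(m²·K).
Amplitude A = F₀ / (Cω) = 157 / 134 = 1.17 K.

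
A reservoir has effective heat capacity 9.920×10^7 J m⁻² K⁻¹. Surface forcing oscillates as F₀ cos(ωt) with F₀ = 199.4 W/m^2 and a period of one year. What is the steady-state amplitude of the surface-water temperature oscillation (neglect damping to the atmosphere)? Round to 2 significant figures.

Areal heat capacity C = 9.920×10^7 J m⁻² K⁻¹ (given).
Angular frequency ω = 2π / T = 2π / 3.15×10^7 s = 1.99×10^-7 s⁻¹.
Cω = 9.92×10^7 × 1.99×10^-7 = 19.8 W/(m²·K).
Amplitude A = F₀ / (Cω) = 199.4 / 19.8 = 10.1 K.

10 K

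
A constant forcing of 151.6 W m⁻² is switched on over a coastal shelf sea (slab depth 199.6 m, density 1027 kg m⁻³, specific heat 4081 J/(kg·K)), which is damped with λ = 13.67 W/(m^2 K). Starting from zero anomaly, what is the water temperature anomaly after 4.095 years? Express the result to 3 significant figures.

9.75 K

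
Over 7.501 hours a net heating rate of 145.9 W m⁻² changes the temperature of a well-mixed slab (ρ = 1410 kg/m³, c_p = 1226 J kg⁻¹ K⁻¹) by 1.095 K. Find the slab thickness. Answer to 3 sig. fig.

Heat input Q = F Δt = 145.9 × 27000 s = 3.94×10^6 J/m².
Required areal heat capacity C = Q / ΔT = 3.60×10^6 J/(m²·K).
Depth D = C / (ρ c_p) = 3.60×10^6 / (1410 × 1226) = 2.08 m.

2.08 m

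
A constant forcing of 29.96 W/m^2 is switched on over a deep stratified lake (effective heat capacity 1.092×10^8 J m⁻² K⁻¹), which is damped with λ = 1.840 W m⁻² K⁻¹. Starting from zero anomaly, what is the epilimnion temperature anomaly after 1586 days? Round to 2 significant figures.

Areal heat capacity C = 1.092×10^8 J m⁻² K⁻¹ (given).
τ = C / λ = 1.09×10^8 / 1.840 = 5.93×10^7 s.
Equilibrium anomaly ΔT_eq = F / λ = 29.96 / 1.840 = 16.3 K.
t = 1586 days = 1.37×10^8 s, so t/τ = 2.31.
ΔT(t) = ΔT_eq (1 − e^(−t/τ)) = 16.3 × (1 − e^−2.31) = 14.7 K.

15 K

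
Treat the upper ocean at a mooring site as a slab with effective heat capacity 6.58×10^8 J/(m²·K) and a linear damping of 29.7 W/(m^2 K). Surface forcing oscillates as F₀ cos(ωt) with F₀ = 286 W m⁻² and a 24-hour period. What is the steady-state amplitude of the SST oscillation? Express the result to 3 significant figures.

Areal heat capacity C = 6.58×10^8 J/(m²·K) (given).
Angular frequency ω = 2π / T = 2π / 86400 s = 7.27×10^-5 s⁻¹.
√((Cω)² + λ²) = √((47900)² + 29.7²) = 47900 W/(m²·K).
Amplitude A = F₀ / √((Cω)²+λ²) = 286 / 47900 = 0.00598 K.

0.00598 K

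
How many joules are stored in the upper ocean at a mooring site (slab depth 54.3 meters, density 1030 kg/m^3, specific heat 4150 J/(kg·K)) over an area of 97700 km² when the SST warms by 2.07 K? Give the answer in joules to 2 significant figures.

4.7×10^19 J

Areal heat capacity C = ρ c_p D = 1030 × 4150 × 54.3 = 2.32×10^8 J/(m^2 K).
Heat per unit area: q = C ΔT = 2.32×10^8 × 2.07 = 4.80×10^8 J/m².
Total heat: Q = q × A = 4.80×10^8 × (97700 × 10⁶ m²) = 4.69×10^19 J.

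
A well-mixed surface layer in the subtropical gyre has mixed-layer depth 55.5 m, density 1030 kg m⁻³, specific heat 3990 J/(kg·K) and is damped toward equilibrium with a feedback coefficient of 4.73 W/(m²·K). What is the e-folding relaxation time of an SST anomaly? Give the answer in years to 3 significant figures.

Areal heat capacity C = ρ c_p D = 1030 × 3990 × 55.5 = 2.28×10^8 J m⁻² K⁻¹.
Relaxation time τ = C / λ = 2.28×10^8 / 4.73 = 4.82×10^7 s.
In years: 4.82×10^7 s / (3.156×10^7 s/year) = 1.53 years.

1.53 years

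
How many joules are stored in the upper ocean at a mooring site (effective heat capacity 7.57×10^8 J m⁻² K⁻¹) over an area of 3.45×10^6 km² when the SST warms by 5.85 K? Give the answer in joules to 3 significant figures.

Areal heat capacity C = 7.57×10^8 J m⁻² K⁻¹ (given).
Heat per unit area: q = C ΔT = 7.57×10^8 × 5.85 = 4.43×10^9 J/m².
Total heat: Q = q × A = 4.43×10^9 × (3.45×10^6 × 10⁶ m²) = 1.53×10^22 J.

1.53×10^22 J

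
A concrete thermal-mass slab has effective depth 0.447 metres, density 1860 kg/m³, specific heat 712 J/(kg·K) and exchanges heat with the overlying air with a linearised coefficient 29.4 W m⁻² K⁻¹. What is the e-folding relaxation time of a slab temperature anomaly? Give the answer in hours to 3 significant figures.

5.59 hours

Areal heat capacity C = ρ c_p D = 1860 × 712 × 0.447 = 5.92×10^5 J/(m^2 K).
Relaxation time τ = C / λ = 5.92×10^5 / 29.4 = 20100 s.
In hours: 20100 s / (3600 s/hour) = 5.59 hours.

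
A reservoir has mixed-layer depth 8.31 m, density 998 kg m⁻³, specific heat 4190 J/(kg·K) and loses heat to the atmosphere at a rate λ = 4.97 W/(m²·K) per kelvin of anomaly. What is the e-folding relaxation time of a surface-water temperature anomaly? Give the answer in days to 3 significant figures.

80.9 days

Areal heat capacity C = ρ c_p D = 998 × 4190 × 8.31 = 3.47×10^7 J m⁻² K⁻¹.
Relaxation time τ = C / λ = 3.47×10^7 / 4.97 = 6.99×10^6 s.
In days: 6.99×10^6 s / (86400 s/day) = 80.9 days.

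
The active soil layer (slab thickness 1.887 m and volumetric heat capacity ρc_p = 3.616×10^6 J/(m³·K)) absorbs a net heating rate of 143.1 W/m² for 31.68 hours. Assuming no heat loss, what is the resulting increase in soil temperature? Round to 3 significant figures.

2.39 K

Areal heat capacity C = ρc_p × D = 3.616×10^6 × 1.887 = 6.82×10^6 J/(m²·K).
Net heat input Q = F Δt = 143.1 × (31.68 hours × 3600 s/hour) = 1.63×10^7 J/m².
ΔT = Q / C = 1.63×10^7 / 6.82×10^6 = 2.39 K.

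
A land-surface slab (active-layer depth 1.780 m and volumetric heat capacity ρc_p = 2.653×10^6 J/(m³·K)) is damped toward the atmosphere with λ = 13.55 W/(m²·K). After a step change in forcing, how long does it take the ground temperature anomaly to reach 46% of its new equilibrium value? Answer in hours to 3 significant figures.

59.7 hours

Areal heat capacity C = ρc_p × D = 2.653×10^6 × 1.780 = 4.72×10^6 J/(m^2 K).
τ = C / λ = 4.72×10^6 / 13.55 = 3.49×10^5 s.
Fraction reached: 1 − e^(−t/τ) = 0.46 ⇒ t = −τ ln(1 − 0.46) = τ × 0.616.
t = 2.15×10^5 s = 59.7 hours.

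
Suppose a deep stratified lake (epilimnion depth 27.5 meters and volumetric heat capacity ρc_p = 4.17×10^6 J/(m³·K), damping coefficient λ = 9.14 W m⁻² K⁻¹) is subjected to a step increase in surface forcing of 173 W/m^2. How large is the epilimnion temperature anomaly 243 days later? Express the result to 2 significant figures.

15 K

Areal heat capacity C = ρc_p × D = 4.17×10^6 × 27.5 = 1.15×10^8 J/(m²·K).
τ = C / λ = 1.15×10^8 / 9.14 = 1.25×10^7 s.
Equilibrium anomaly ΔT_eq = F / λ = 173 / 9.14 = 18.9 K.
t = 243 days = 2.10×10^7 s, so t/τ = 1.67.
ΔT(t) = ΔT_eq (1 − e^(−t/τ)) = 18.9 × (1 − e^−1.67) = 15.4 K.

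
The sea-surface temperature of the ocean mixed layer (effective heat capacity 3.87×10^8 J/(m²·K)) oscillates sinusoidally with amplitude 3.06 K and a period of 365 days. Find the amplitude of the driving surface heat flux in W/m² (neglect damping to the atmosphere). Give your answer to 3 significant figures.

Areal heat capacity C = 3.87×10^8 J/(m²·K) (given).
ω = 2π / 3.15×10^7 s = 1.99×10^-7 s⁻¹.
Cω = 3.87×10^8 × 1.99×10^-7 = 77.1 W/(m²·K).
F₀ = A × Cω = 3.06 × 77.1 = 236 W/m².

236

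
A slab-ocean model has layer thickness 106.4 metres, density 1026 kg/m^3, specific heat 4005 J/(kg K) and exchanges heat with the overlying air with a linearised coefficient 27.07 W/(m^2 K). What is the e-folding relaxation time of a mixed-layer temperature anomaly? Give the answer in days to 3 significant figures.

Areal heat capacity C = ρ c_p D = 1026 × 4005 × 106.4 = 4.37×10^8 J m⁻² K⁻¹.
Relaxation time τ = C / λ = 4.37×10^8 / 27.07 = 1.62×10^7 s.
In days: 1.62×10^7 s / (86400 s/day) = 187 days.

187 days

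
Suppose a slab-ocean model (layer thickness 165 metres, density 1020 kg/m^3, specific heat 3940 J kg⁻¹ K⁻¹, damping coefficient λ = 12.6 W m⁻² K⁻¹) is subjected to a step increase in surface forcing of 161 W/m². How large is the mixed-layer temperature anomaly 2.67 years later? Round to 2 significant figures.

10 K

Areal heat capacity C = ρ c_p D = 1020 × 3940 × 165 = 6.63×10^8 J/(m^2 K).
τ = C / λ = 6.63×10^8 / 12.6 = 5.26×10^7 s.
Equilibrium anomaly ΔT_eq = F / λ = 161 / 12.6 = 12.8 K.
t = 2.67 years = 8.43×10^7 s, so t/τ = 1.60.
ΔT(t) = ΔT_eq (1 − e^(−t/τ)) = 12.8 × (1 − e^−1.60) = 10.2 K.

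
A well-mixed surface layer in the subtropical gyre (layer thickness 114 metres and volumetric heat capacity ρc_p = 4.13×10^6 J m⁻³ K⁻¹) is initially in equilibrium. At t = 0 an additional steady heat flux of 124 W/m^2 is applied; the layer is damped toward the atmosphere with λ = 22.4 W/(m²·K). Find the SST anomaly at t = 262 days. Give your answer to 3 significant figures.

Areal heat capacity C = ρc_p × D = 4.13×10^6 × 114 = 4.71×10^8 J/(m^2 K).
τ = C / λ = 4.71×10^8 / 22.4 = 2.10×10^7 s.
Equilibrium anomaly ΔT_eq = F / λ = 124 / 22.4 = 5.54 K.
t = 262 days = 2.26×10^7 s, so t/τ = 1.08.
ΔT(t) = ΔT_eq (1 − e^(−t/τ)) = 5.54 × (1 − e^−1.08) = 3.65 K.

3.65 K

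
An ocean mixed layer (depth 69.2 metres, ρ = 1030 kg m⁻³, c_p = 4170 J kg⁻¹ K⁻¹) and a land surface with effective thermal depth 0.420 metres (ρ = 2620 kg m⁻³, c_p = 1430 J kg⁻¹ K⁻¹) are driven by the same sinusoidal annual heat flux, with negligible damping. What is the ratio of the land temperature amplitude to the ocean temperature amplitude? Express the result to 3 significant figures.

C_ocean = 1030 × 4170 × 69.2 = 2.97×10^8 J/(m²·K).
C_land = 2620 × 1430 × 0.420 = 1.57×10^6 J/(m²·K).
Undamped amplitude ∝ 1/C, so A_land/A_ocean = C_ocean/C_land = 189.

189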